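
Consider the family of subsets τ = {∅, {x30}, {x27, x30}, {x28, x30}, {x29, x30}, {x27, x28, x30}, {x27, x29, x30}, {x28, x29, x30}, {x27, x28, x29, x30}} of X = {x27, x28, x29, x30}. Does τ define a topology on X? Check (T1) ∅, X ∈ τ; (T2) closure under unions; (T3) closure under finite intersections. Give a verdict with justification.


τ IS a topology on X.

Axiom (T1): ∅ ∈ τ? Yes; X ∈ τ? Yes.
Axiom (T2/T3): check pairwise unions and intersections of members of τ.
All pairwise intersections and unions checked — each lies in τ. Therefore τ satisfies (T1), (T2), (T3): it IS a topology on X.


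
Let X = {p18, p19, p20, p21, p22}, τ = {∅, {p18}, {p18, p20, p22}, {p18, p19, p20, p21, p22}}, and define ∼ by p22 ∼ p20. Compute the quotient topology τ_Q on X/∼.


X/∼ = {[p18], [p19], [p20=p22], [p21]}; |τ_Q| = 4.

Equivalence classes: [p18], [p19], [p20=p22], [p21].
Quotient map π: X → X/∼ sends p18 ↦ [p18], p19 ↦ [p19], p20 ↦ [p20=p22], p21 ↦ [p21], p22 ↦ [p20=p22].
For each subset V ⊆ X/∼, compute π^{-1}(V) ⊆ X and check whether π^{-1}(V) ∈ τ. V is open in τ_Q iff π^{-1}(V) ∈ τ.
  V = {}: π^{-1}(V) = ∅ ∈ τ ✓.
  V = {[p18]}: π^{-1}(V) = {p18} ∈ τ ✓.
  V = {[p19]}: π^{-1}(V) = {p19} ∉ τ ✗.
  V = {[p18], [p19]}: π^{-1}(V) = {p18, p19} ∉ τ ✗.
  V = {[p20=p22]}: π^{-1}(V) = {p20, p22} ∉ τ ✗.
  V = {[p18], [p20=p22]}: π^{-1}(V) = {p18, p20, p22} ∈ τ ✓.
  V = {[p19], [p20=p22]}: π^{-1}(V) = {p19, p20, p22} ∉ τ ✗.
  V = {[p18], [p19], [p20=p22]}: π^{-1}(V) = {p18, p19, p20, p22} ∉ τ ✗.
  V = {[p21]}: π^{-1}(V) = {p21} ∉ τ ✗.
  V = {[p18], [p21]}: π^{-1}(V) = {p18, p21} ∉ τ ✗.
  V = {[p19], [p21]}: π^{-1}(V) = {p19, p21} ∉ τ ✗.
  V = {[p18], [p19], [p21]}: π^{-1}(V) = {p18, p19, p21} ∉ τ ✗.
  V = {[p20=p22], [p21]}: π^{-1}(V) = {p20, p21, p22} ∉ τ ✗.
  V = {[p18], [p20=p22], [p21]}: π^{-1}(V) = {p18, p20, p21, p22} ∉ τ ✗.
  V = {[p19], [p20=p22], [p21]}: π^{-1}(V) = {p19, p20, p21, p22} ∉ τ ✗.
  V = {[p18], [p19], [p20=p22], [p21]}: π^{-1}(V) = {p18, p19, p20, p21, p22} ∈ τ ✓.
Open sets in the quotient: τ_Q = {{}, {[p18]}, {[p18], [p20=p22]}, {[p18], [p19], [p20=p22], [p21]}} (4 elements).


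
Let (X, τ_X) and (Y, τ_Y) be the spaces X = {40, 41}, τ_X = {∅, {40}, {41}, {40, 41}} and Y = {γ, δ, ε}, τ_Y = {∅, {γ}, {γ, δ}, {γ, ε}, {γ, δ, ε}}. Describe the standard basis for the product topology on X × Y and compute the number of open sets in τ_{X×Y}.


Basis B = {∅ × ∅, {40} × {γ}, {41} × {γ}, {40} × {γ, δ}, {40} × {γ, ε}, {40, 41} × {γ}, {41} × {γ, δ}, {41} × {γ, ε}, {40} × {γ, δ, ε}, {41} × {γ, δ, ε}, {40, 41} × {γ, δ}, {40, 41} × {γ, ε}, {40, 41} × {γ, δ, ε}}; |τ_{X×Y}| = 25.

Enumerate products U × V with U ∈ τ_X, V ∈ τ_Y (deduplicated):
  ∅ × ∅ = {} (∅)
  {40} × {γ} = {(40,γ)}
  {41} × {γ} = {(41,γ)}
  {40} × {γ, δ} = {(40,γ), (40,δ)}
  {40} × {γ, ε} = {(40,γ), (40,ε)}
  {40, 41} × {γ} = {(40,γ), (41,γ)}
  {41} × {γ, δ} = {(41,γ), (41,δ)}
  {41} × {γ, ε} = {(41,γ), (41,ε)}
  {40} × {γ, δ, ε} = {(40,γ), (40,δ), (40,ε)}
  {41} × {γ, δ, ε} = {(41,γ), (41,δ), (41,ε)}
  {40, 41} × {γ, δ} = {(40,γ), (40,δ), (41,γ), (41,δ)}
  {40, 41} × {γ, ε} = {(40,γ), (40,ε), (41,γ), (41,ε)}
  {40, 41} × {γ, δ, ε} = {(40,γ), (40,δ), (40,ε), (41,γ), (41,δ), (41,ε)}
These 13 distinct sets form the basis B.
Close under arbitrary unions to get τ_{X×Y}; counting gives |τ_{X×Y}| = 25.


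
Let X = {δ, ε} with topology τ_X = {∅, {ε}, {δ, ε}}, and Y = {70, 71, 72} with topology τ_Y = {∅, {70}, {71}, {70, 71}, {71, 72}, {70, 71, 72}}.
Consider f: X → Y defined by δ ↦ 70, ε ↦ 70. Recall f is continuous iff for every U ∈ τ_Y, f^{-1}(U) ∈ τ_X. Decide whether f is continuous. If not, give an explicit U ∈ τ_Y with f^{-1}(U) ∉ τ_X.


f IS continuous.

Compute f^{-1}(U) for each U ∈ τ_Y:
  U = ∅: f^{-1}(U) = ∅ ∈ τ_X ✓.
  U = {70}: f^{-1}(U) = {δ, ε} ∈ τ_X ✓.
  U = {71}: f^{-1}(U) = ∅ ∈ τ_X ✓.
  U = {70, 71}: f^{-1}(U) = {δ, ε} ∈ τ_X ✓.
  U = {71, 72}: f^{-1}(U) = ∅ ∈ τ_X ✓.
  U = {70, 71, 72}: f^{-1}(U) = {δ, ε} ∈ τ_X ✓.
Every preimage lies in τ_X, so f IS continuous.


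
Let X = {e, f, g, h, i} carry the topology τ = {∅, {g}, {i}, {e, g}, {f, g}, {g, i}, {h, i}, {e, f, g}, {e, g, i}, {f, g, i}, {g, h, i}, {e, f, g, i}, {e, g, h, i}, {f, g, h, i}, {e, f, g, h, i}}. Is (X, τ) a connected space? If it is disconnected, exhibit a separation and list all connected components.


(X, τ) is disconnected; components = [{h, i}, {e, f, g}].

Find clopen sets (U ∈ τ with X ∖ U ∈ τ):
  U = ∅, X ∖ U = {e, f, g, h, i} — both open, so U is clopen.
  U = {h, i}, X ∖ U = {e, f, g} — both open, so U is clopen.
  U = {e, f, g}, X ∖ U = {h, i} — both open, so U is clopen.
  U = {e, f, g, h, i}, X ∖ U = ∅ — both open, so U is clopen.
Nontrivial clopen(s) exist: e.g. {e, f, g}. So (X, τ) is disconnected.
Compute connected components by grouping points that agree on all clopens:
  component: {h, i}
  component: {e, f, g}


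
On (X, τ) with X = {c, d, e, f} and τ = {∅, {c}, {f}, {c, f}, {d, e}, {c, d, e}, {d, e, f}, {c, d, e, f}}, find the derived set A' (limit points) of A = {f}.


A' = ∅

For each x ∈ X, list the open sets U ∈ τ with x ∈ U, then check whether U ∩ (A ∖ {x}) ≠ ∅ for every such U.
  x = c: open {c} ∋ x has {c} ∩ (A ∖ {c}) = ∅, so x is NOT a limit point.
  x = d: open {d, e} ∋ x has {d, e} ∩ (A ∖ {d}) = ∅, so x is NOT a limit point.
  x = e: open {d, e} ∋ x has {d, e} ∩ (A ∖ {e}) = ∅, so x is NOT a limit point.
  x = f: open {f} ∋ x has {f} ∩ (A ∖ {f}) = ∅, so x is NOT a limit point.
Collecting: A' = ∅.


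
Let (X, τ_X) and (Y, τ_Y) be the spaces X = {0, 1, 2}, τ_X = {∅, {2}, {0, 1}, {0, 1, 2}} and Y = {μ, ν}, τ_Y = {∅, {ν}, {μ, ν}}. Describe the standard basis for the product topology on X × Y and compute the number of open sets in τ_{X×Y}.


Basis B = {∅ × ∅, {2} × {ν}, {0, 1} × {ν}, {2} × {μ, ν}, {0, 1, 2} × {ν}, {0, 1} × {μ, ν}, {0, 1, 2} × {μ, ν}}; |τ_{X×Y}| = 9.

Enumerate products U × V with U ∈ τ_X, V ∈ τ_Y (deduplicated):
  ∅ × ∅ = {} (∅)
  {2} × {ν} = {(2,ν)}
  {0, 1} × {ν} = {(0,ν), (1,ν)}
  {2} × {μ, ν} = {(2,μ), (2,ν)}
  {0, 1, 2} × {ν} = {(0,ν), (1,ν), (2,ν)}
  {0, 1} × {μ, ν} = {(0,μ), (0,ν), (1,μ), (1,ν)}
  {0, 1, 2} × {μ, ν} = {(0,μ), (0,ν), (1,μ), (1,ν), (2,μ), (2,ν)}
These 7 distinct sets form the basis B.
Close under arbitrary unions to get τ_{X×Y}; counting gives |τ_{X×Y}| = 9.


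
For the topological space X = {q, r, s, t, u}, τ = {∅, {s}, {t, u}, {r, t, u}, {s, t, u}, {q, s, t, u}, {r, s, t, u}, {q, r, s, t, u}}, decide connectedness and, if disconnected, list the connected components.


(X, τ) is connected.

Find clopen sets (U ∈ τ with X ∖ U ∈ τ):
  U = ∅, X ∖ U = {q, r, s, t, u} — both open, so U is clopen.
  U = {q, r, s, t, u}, X ∖ U = ∅ — both open, so U is clopen.
Only trivial clopens (∅ and X) exist, so (X, τ) is connected.
Compute connected components by grouping points that agree on all clopens:
  component: {q, r, s, t, u}


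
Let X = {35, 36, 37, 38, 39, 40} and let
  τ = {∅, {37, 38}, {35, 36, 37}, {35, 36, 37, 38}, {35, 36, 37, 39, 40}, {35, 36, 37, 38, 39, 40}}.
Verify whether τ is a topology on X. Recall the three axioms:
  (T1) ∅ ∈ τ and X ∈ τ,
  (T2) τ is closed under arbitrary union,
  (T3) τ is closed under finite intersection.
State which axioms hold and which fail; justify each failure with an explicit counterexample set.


τ is NOT a topology on X.

Axiom (T1): ∅ ∈ τ? Yes; X ∈ τ? Yes.
Axiom (T2/T3): check pairwise unions and intersections of members of τ.
Counterexample for (T3): {37, 38} ∩ {35, 36, 37} = {37} ∉ τ. Therefore τ is NOT a topology.


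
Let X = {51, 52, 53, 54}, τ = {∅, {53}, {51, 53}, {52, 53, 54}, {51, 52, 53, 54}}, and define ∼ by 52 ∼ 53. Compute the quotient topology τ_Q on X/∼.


X/∼ = {[51], [52=53], [54]}; |τ_Q| = 3.

Equivalence classes: [51], [52=53], [54].
Quotient map π: X → X/∼ sends 51 ↦ [51], 52 ↦ [52=53], 53 ↦ [52=53], 54 ↦ [54].
For each subset V ⊆ X/∼, compute π^{-1}(V) ⊆ X and check whether π^{-1}(V) ∈ τ. V is open in τ_Q iff π^{-1}(V) ∈ τ.
  V = {}: π^{-1}(V) = ∅ ∈ τ ✓.
  V = {[51]}: π^{-1}(V) = {51} ∉ τ ✗.
  V = {[52=53]}: π^{-1}(V) = {52, 53} ∉ τ ✗.
  V = {[51], [52=53]}: π^{-1}(V) = {51, 52, 53} ∉ τ ✗.
  V = {[54]}: π^{-1}(V) = {54} ∉ τ ✗.
  V = {[51], [54]}: π^{-1}(V) = {51, 54} ∉ τ ✗.
  V = {[52=53], [54]}: π^{-1}(V) = {52, 53, 54} ∈ τ ✓.
  V = {[51], [52=53], [54]}: π^{-1}(V) = {51, 52, 53, 54} ∈ τ ✓.
Open sets in the quotient: τ_Q = {{}, {[52=53], [54]}, {[51], [52=53], [54]}} (3 elements).


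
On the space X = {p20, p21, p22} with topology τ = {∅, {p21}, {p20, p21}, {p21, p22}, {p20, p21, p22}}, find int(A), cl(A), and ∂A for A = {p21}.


int(A) = {p21}, cl(A) = {p20, p21, p22}, ∂A = {p20, p22}.

Closed sets in (X, τ) are complements of opens:
  closed(X, τ) = {∅, {p20}, {p22}, {p20, p22}, {p20, p21, p22}}.
int(A) = ⋃ {U ∈ τ : U ⊆ A}. Opens contained in A: ∅, {p21}.
Taking the union of these: int(A) = {p21}.
cl(A) = ⋂ {C closed : A ⊆ C}. Closed sets containing A: {p20, p21, p22}.
Intersecting these: cl(A) = {p20, p21, p22}.
∂A = cl(A) ∖ int(A) = {p20, p21, p22} ∖ {p21} = {p20, p22}.


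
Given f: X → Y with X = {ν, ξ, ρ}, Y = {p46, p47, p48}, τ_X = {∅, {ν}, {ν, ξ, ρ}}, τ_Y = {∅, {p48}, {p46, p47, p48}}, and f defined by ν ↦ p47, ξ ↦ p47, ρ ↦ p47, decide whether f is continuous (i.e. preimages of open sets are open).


f IS continuous.

Compute f^{-1}(U) for each U ∈ τ_Y:
  U = ∅: f^{-1}(U) = ∅ ∈ τ_X ✓.
  U = {p48}: f^{-1}(U) = ∅ ∈ τ_X ✓.
  U = {p46, p47, p48}: f^{-1}(U) = {ν, ξ, ρ} ∈ τ_X ✓.
Every preimage lies in τ_X, so f IS continuous.


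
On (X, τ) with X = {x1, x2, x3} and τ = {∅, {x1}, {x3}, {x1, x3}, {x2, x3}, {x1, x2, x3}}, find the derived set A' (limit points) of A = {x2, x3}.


A' = {x2}

For each x ∈ X, list the open sets U ∈ τ with x ∈ U, then check whether U ∩ (A ∖ {x}) ≠ ∅ for every such U.
  x = x1: open {x1} ∋ x has {x1} ∩ (A ∖ {x1}) = ∅, so x is NOT a limit point.
  x = x2: opens ∋ x are {x2, x3}, {x1, x2, x3}; each meets A ∖ {x2}, so x IS a limit point.
  x = x3: open {x3} ∋ x has {x3} ∩ (A ∖ {x3}) = ∅, so x is NOT a limit point.
Collecting: A' = {x2}.


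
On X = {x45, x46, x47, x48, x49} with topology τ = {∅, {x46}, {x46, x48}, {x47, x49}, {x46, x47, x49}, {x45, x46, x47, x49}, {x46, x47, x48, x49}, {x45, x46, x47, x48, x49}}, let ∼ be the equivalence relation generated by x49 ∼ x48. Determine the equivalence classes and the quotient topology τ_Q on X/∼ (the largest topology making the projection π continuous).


X/∼ = {[x45], [x46], [x47], [x48=x49]}; |τ_Q| = 4.

Equivalence classes: [x45], [x46], [x47], [x48=x49].
Quotient map π: X → X/∼ sends x45 ↦ [x45], x46 ↦ [x46], x47 ↦ [x47], x48 ↦ [x48=x49], x49 ↦ [x48=x49].
For each subset V ⊆ X/∼, compute π^{-1}(V) ⊆ X and check whether π^{-1}(V) ∈ τ. V is open in τ_Q iff π^{-1}(V) ∈ τ.
  V = {}: π^{-1}(V) = ∅ ∈ τ ✓.
  V = {[x45]}: π^{-1}(V) = {x45} ∉ τ ✗.
  V = {[x46]}: π^{-1}(V) = {x46} ∈ τ ✓.
  V = {[x45], [x46]}: π^{-1}(V) = {x45, x46} ∉ τ ✗.
  V = {[x47]}: π^{-1}(V) = {x47} ∉ τ ✗.
  V = {[x45], [x47]}: π^{-1}(V) = {x45, x47} ∉ τ ✗.
  V = {[x46], [x47]}: π^{-1}(V) = {x46, x47} ∉ τ ✗.
  V = {[x45], [x46], [x47]}: π^{-1}(V) = {x45, x46, x47} ∉ τ ✗.
  V = {[x48=x49]}: π^{-1}(V) = {x48, x49} ∉ τ ✗.
  V = {[x45], [x48=x49]}: π^{-1}(V) = {x45, x48, x49} ∉ τ ✗.
  V = {[x46], [x48=x49]}: π^{-1}(V) = {x46, x48, x49} ∉ τ ✗.
  V = {[x45], [x46], [x48=x49]}: π^{-1}(V) = {x45, x46, x48, x49} ∉ τ ✗.
  V = {[x47], [x48=x49]}: π^{-1}(V) = {x47, x48, x49} ∉ τ ✗.
  V = {[x45], [x47], [x48=x49]}: π^{-1}(V) = {x45, x47, x48, x49} ∉ τ ✗.
  V = {[x46], [x47], [x48=x49]}: π^{-1}(V) = {x46, x47, x48, x49} ∈ τ ✓.
  V = {[x45], [x46], [x47], [x48=x49]}: π^{-1}(V) = {x45, x46, x47, x48, x49} ∈ τ ✓.
Open sets in the quotient: τ_Q = {{}, {[x46]}, {[x46], [x47], [x48=x49]}, {[x45], [x46], [x47], [x48=x49]}} (4 elements).


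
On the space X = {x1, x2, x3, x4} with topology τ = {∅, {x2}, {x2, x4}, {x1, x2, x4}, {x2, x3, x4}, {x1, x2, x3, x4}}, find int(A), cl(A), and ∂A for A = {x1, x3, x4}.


int(A) = ∅, cl(A) = {x1, x3, x4}, ∂A = {x1, x3, x4}.

Closed sets in (X, τ) are complements of opens:
  closed(X, τ) = {∅, {x1}, {x3}, {x1, x3}, {x1, x3, x4}, {x1, x2, x3, x4}}.
int(A) = ⋃ {U ∈ τ : U ⊆ A}. Opens contained in A: ∅.
Taking the union of these: int(A) = ∅.
cl(A) = ⋂ {C closed : A ⊆ C}. Closed sets containing A: {x1, x3, x4}, {x1, x2, x3, x4}.
Intersecting these: cl(A) = {x1, x3, x4}.
∂A = cl(A) ∖ int(A) = {x1, x3, x4} ∖ ∅ = {x1, x3, x4}.


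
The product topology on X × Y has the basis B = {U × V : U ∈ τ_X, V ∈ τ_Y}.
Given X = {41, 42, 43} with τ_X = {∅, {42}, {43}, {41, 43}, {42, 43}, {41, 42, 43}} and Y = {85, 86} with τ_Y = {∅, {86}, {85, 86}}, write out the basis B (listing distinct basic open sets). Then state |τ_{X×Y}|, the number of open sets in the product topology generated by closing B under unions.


Basis B = {∅ × ∅, {42} × {86}, {43} × {86}, {41, 43} × {86}, {42} × {85, 86}, {42, 43} × {86}, {43} × {85, 86}, {41, 42, 43} × {86}, {41, 43} × {85, 86}, {42, 43} × {85, 86}, {41, 42, 43} × {85, 86}}; |τ_{X×Y}| = 18.

Enumerate products U × V with U ∈ τ_X, V ∈ τ_Y (deduplicated):
  ∅ × ∅ = {} (∅)
  {42} × {86} = {(42,86)}
  {43} × {86} = {(43,86)}
  {41, 43} × {86} = {(41,86), (43,86)}
  {42} × {85, 86} = {(42,85), (42,86)}
  {42, 43} × {86} = {(42,86), (43,86)}
  {43} × {85, 86} = {(43,85), (43,86)}
  {41, 42, 43} × {86} = {(41,86), (42,86), (43,86)}
  {41, 43} × {85, 86} = {(41,85), (41,86), (43,85), (43,86)}
  {42, 43} × {85, 86} = {(42,85), (42,86), (43,85), (43,86)}
  {41, 42, 43} × {85, 86} = {(41,85), (41,86), (42,85), (42,86), (43,85), (43,86)}
These 11 distinct sets form the basis B.
Close under arbitrary unions to get τ_{X×Y}; counting gives |τ_{X×Y}| = 18.


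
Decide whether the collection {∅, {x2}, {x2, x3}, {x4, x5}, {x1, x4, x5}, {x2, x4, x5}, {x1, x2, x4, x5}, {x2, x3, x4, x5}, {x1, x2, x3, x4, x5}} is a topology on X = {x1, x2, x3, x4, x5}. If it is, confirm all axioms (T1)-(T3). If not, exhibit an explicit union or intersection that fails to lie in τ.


τ IS a topology on X.

Axiom (T1): ∅ ∈ τ? Yes; X ∈ τ? Yes.
Axiom (T2/T3): check pairwise unions and intersections of members of τ.
All pairwise intersections and unions checked — each lies in τ. Therefore τ satisfies (T1), (T2), (T3): it IS a topology on X.


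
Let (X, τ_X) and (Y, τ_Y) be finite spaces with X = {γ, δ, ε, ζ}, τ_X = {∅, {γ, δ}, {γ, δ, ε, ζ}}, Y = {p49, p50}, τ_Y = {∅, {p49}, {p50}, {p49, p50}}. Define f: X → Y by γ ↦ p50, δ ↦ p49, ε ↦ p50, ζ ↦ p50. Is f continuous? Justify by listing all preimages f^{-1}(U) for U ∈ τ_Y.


f is NOT continuous.

Compute f^{-1}(U) for each U ∈ τ_Y:
  U = ∅: f^{-1}(U) = ∅ ∈ τ_X ✓.
  U = {p49}: f^{-1}(U) = {δ} ∉ τ_X ✗.
  U = {p50}: f^{-1}(U) = {γ, ε, ζ} ∉ τ_X ✗.
  U = {p49, p50}: f^{-1}(U) = {γ, δ, ε, ζ} ∈ τ_X ✓.
Found U = {p49} with f^{-1}(U) = {δ} not in τ_X. Therefore f is NOT continuous.


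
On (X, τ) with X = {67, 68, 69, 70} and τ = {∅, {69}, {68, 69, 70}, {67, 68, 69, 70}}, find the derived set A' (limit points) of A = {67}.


A' = ∅

For each x ∈ X, list the open sets U ∈ τ with x ∈ U, then check whether U ∩ (A ∖ {x}) ≠ ∅ for every such U.
  x = 67: open {67, 68, 69, 70} ∋ x has {67, 68, 69, 70} ∩ (A ∖ {67}) = ∅, so x is NOT a limit point.
  x = 68: open {68, 69, 70} ∋ x has {68, 69, 70} ∩ (A ∖ {68}) = ∅, so x is NOT a limit point.
  x = 69: open {69} ∋ x has {69} ∩ (A ∖ {69}) = ∅, so x is NOT a limit point.
  x = 70: open {68, 69, 70} ∋ x has {68, 69, 70} ∩ (A ∖ {70}) = ∅, so x is NOT a limit point.
Collecting: A' = ∅.


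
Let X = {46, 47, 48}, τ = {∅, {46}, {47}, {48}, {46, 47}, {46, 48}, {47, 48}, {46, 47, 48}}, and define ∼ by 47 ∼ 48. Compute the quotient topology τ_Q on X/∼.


X/∼ = {[46], [47=48]}; |τ_Q| = 4.

Equivalence classes: [46], [47=48].
Quotient map π: X → X/∼ sends 46 ↦ [46], 47 ↦ [47=48], 48 ↦ [47=48].
For each subset V ⊆ X/∼, compute π^{-1}(V) ⊆ X and check whether π^{-1}(V) ∈ τ. V is open in τ_Q iff π^{-1}(V) ∈ τ.
  V = {}: π^{-1}(V) = ∅ ∈ τ ✓.
  V = {[46]}: π^{-1}(V) = {46} ∈ τ ✓.
  V = {[47=48]}: π^{-1}(V) = {47, 48} ∈ τ ✓.
  V = {[46], [47=48]}: π^{-1}(V) = {46, 47, 48} ∈ τ ✓.
Open sets in the quotient: τ_Q = {{}, {[46]}, {[47=48]}, {[46], [47=48]}} (4 elements).


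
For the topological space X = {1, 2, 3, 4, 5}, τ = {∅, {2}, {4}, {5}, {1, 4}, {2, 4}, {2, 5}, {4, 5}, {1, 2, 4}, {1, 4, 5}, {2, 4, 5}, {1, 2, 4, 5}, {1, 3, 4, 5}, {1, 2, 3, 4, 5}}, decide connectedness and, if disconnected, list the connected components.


(X, τ) is disconnected; components = [{2}, {1, 3, 4, 5}].

Find clopen sets (U ∈ τ with X ∖ U ∈ τ):
  U = ∅, X ∖ U = {1, 2, 3, 4, 5} — both open, so U is clopen.
  U = {2}, X ∖ U = {1, 3, 4, 5} — both open, so U is clopen.
  U = {1, 3, 4, 5}, X ∖ U = {2} — both open, so U is clopen.
  U = {1, 2, 3, 4, 5}, X ∖ U = ∅ — both open, so U is clopen.
Nontrivial clopen(s) exist: e.g. {2}. So (X, τ) is disconnected.
Compute connected components by grouping points that agree on all clopens:
  component: {2}
  component: {1, 3, 4, 5}


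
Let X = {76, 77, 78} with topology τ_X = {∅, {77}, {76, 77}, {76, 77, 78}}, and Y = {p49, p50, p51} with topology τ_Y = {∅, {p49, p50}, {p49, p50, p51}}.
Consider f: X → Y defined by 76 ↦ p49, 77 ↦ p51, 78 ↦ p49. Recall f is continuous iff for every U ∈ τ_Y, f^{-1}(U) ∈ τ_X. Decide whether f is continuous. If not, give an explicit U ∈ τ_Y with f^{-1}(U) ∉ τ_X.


f is NOT continuous.

Compute f^{-1}(U) for each U ∈ τ_Y:
  U = ∅: f^{-1}(U) = ∅ ∈ τ_X ✓.
  U = {p49, p50}: f^{-1}(U) = {76, 78} ∉ τ_X ✗.
  U = {p49, p50, p51}: f^{-1}(U) = {76, 77, 78} ∈ τ_X ✓.
Found U = {p49, p50} with f^{-1}(U) = {76, 78} not in τ_X. Therefore f is NOT continuous.


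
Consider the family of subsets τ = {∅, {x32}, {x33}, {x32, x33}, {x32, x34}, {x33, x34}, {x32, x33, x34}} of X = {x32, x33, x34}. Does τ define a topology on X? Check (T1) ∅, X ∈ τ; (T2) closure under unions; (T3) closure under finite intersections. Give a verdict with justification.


τ is NOT a topology on X.

Axiom (T1): ∅ ∈ τ? Yes; X ∈ τ? Yes.
Axiom (T2/T3): check pairwise unions and intersections of members of τ.
Counterexample for (T3): {x32, x34} ∩ {x33, x34} = {x34} ∉ τ. Therefore τ is NOT a topology.


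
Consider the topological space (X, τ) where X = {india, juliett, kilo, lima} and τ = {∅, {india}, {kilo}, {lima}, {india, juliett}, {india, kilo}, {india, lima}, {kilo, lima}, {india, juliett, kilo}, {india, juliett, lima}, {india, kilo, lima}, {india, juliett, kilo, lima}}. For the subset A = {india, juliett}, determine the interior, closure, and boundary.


int(A) = {india, juliett}, cl(A) = {india, juliett}, ∂A = ∅.

Closed sets in (X, τ) are complements of opens:
  closed(X, τ) = {∅, {juliett}, {kilo}, {lima}, {india, juliett}, {juliett, kilo}, {juliett, lima}, {kilo, lima}, {india, juliett, kilo}, {india, juliett, lima}, {juliett, kilo, lima}, {india, juliett, kilo, lima}}.
int(A) = ⋃ {U ∈ τ : U ⊆ A}. Opens contained in A: ∅, {india}, {india, juliett}.
Taking the union of these: int(A) = {india, juliett}.
cl(A) = ⋂ {C closed : A ⊆ C}. Closed sets containing A: {india, juliett}, {india, juliett, kilo}, {india, juliett, lima}, {india, juliett, kilo, lima}.
Intersecting these: cl(A) = {india, juliett}.
∂A = cl(A) ∖ int(A) = {india, juliett} ∖ {india, juliett} = ∅.


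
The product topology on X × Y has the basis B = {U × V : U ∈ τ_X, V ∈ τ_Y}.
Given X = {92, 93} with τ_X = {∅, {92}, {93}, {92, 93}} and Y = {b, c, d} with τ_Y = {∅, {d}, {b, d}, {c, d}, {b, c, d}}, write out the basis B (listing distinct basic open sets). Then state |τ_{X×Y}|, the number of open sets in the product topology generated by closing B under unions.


Basis B = {∅ × ∅, {92} × {d}, {93} × {d}, {92} × {b, d}, {92} × {c, d}, {92, 93} × {d}, {93} × {b, d}, {93} × {c, d}, {92} × {b, c, d}, {93} × {b, c, d}, {92, 93} × {b, d}, {92, 93} × {c, d}, {92, 93} × {b, c, d}}; |τ_{X×Y}| = 25.

Enumerate products U × V with U ∈ τ_X, V ∈ τ_Y (deduplicated):
  ∅ × ∅ = {} (∅)
  {92} × {d} = {(92,d)}
  {93} × {d} = {(93,d)}
  {92} × {b, d} = {(92,b), (92,d)}
  {92} × {c, d} = {(92,c), (92,d)}
  {92, 93} × {d} = {(92,d), (93,d)}
  {93} × {b, d} = {(93,b), (93,d)}
  {93} × {c, d} = {(93,c), (93,d)}
  {92} × {b, c, d} = {(92,b), (92,c), (92,d)}
  {93} × {b, c, d} = {(93,b), (93,c), (93,d)}
  {92, 93} × {b, d} = {(92,b), (92,d), (93,b), (93,d)}
  {92, 93} × {c, d} = {(92,c), (92,d), (93,c), (93,d)}
  {92, 93} × {b, c, d} = {(92,b), (92,c), (92,d), (93,b), (93,c), (93,d)}
These 13 distinct sets form the basis B.
Close under arbitrary unions to get τ_{X×Y}; counting gives |τ_{X×Y}| = 25.


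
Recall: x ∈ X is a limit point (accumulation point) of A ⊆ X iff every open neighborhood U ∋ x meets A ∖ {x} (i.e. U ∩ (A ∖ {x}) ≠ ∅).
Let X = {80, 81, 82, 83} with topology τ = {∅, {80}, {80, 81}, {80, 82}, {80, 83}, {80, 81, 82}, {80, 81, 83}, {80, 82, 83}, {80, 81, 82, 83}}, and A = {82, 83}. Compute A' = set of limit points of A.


A' = ∅

For each x ∈ X, list the open sets U ∈ τ with x ∈ U, then check whether U ∩ (A ∖ {x}) ≠ ∅ for every such U.
  x = 80: open {80} ∋ x has {80} ∩ (A ∖ {80}) = ∅, so x is NOT a limit point.
  x = 81: open {80, 81} ∋ x has {80, 81} ∩ (A ∖ {81}) = ∅, so x is NOT a limit point.
  x = 82: open {80, 82} ∋ x has {80, 82} ∩ (A ∖ {82}) = ∅, so x is NOT a limit point.
  x = 83: open {80, 83} ∋ x has {80, 83} ∩ (A ∖ {83}) = ∅, so x is NOT a limit point.
Collecting: A' = ∅.


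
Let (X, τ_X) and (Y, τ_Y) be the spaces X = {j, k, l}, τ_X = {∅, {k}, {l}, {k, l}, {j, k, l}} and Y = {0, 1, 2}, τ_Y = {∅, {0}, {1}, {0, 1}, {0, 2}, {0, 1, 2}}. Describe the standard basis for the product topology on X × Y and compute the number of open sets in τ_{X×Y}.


Basis B = {∅ × ∅, {k} × {0}, {k} × {1}, {l} × {0}, {l} × {1}, {k} × {0, 1}, {k} × {0, 2}, {k, l} × {0}, {k, l} × {1}, {l} × {0, 1}, {l} × {0, 2}, {j, k, l} × {0}, {j, k, l} × {1}, {k} × {0, 1, 2}, {l} × {0, 1, 2}, {k, l} × {0, 1}, {k, l} × {0, 2}, {j, k, l} × {0, 1}, {j, k, l} × {0, 2}, {k, l} × {0, 1, 2}, {j, k, l} × {0, 1, 2}}; |τ_{X×Y}| = 70.

Enumerate products U × V with U ∈ τ_X, V ∈ τ_Y (deduplicated):
  ∅ × ∅ = {} (∅)
  {k} × {0} = {(k,0)}
  {k} × {1} = {(k,1)}
  {l} × {0} = {(l,0)}
  {l} × {1} = {(l,1)}
  {k} × {0, 1} = {(k,0), (k,1)}
  {k} × {0, 2} = {(k,0), (k,2)}
  {k, l} × {0} = {(k,0), (l,0)}
  {k, l} × {1} = {(k,1), (l,1)}
  {l} × {0, 1} = {(l,0), (l,1)}
  {l} × {0, 2} = {(l,0), (l,2)}
  {j, k, l} × {0} = {(j,0), (k,0), (l,0)}
  {j, k, l} × {1} = {(j,1), (k,1), (l,1)}
  {k} × {0, 1, 2} = {(k,0), (k,1), (k,2)}
  {l} × {0, 1, 2} = {(l,0), (l,1), (l,2)}
  {k, l} × {0, 1} = {(k,0), (k,1), (l,0), (l,1)}
  {k, l} × {0, 2} = {(k,0), (k,2), (l,0), (l,2)}
  {j, k, l} × {0, 1} = {(j,0), (j,1), (k,0), (k,1), (l,0), (l,1)}
  {j, k, l} × {0, 2} = {(j,0), (j,2), (k,0), (k,2), (l,0), (l,2)}
  {k, l} × {0, 1, 2} = {(k,0), (k,1), (k,2), (l,0), (l,1), (l,2)}
  {j, k, l} × {0, 1, 2} = {(j,0), (j,1), (j,2), (k,0), (k,1), (k,2), (l,0), (l,1), (l,2)}
These 21 distinct sets form the basis B.
Close under arbitrary unions to get τ_{X×Y}; counting gives |τ_{X×Y}| = 70.


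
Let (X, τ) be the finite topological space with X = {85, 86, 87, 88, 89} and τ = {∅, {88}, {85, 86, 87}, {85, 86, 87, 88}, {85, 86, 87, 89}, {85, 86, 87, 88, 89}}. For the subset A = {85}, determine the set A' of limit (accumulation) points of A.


A' = {86, 87, 89}

For each x ∈ X, list the open sets U ∈ τ with x ∈ U, then check whether U ∩ (A ∖ {x}) ≠ ∅ for every such U.
  x = 85: open {85, 86, 87} ∋ x has {85, 86, 87} ∩ (A ∖ {85}) = ∅, so x is NOT a limit point.
  x = 86: opens ∋ x are {85, 86, 87}, {85, 86, 87, 88}, {85, 86, 87, 89}, {85, 86, 87, 88, 89}; each meets A ∖ {86}, so x IS a limit point.
  x = 87: opens ∋ x are {85, 86, 87}, {85, 86, 87, 88}, {85, 86, 87, 89}, {85, 86, 87, 88, 89}; each meets A ∖ {87}, so x IS a limit point.
  x = 88: open {88} ∋ x has {88} ∩ (A ∖ {88}) = ∅, so x is NOT a limit point.
  x = 89: opens ∋ x are {85, 86, 87, 89}, {85, 86, 87, 88, 89}; each meets A ∖ {89}, so x IS a limit point.
Collecting: A' = {86, 87, 89}.


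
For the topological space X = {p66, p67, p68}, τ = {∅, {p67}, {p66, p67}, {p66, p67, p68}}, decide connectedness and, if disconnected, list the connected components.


(X, τ) is connected.

Find clopen sets (U ∈ τ with X ∖ U ∈ τ):
  U = ∅, X ∖ U = {p66, p67, p68} — both open, so U is clopen.
  U = {p66, p67, p68}, X ∖ U = ∅ — both open, so U is clopen.
Only trivial clopens (∅ and X) exist, so (X, τ) is connected.
Compute connected components by grouping points that agree on all clopens:
  component: {p66, p67, p68}


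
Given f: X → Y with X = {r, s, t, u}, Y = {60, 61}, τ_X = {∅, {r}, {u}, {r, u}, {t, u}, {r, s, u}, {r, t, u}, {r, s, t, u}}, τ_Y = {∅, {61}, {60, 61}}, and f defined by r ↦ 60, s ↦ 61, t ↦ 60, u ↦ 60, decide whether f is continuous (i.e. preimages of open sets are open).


f is NOT continuous.

Compute f^{-1}(U) for each U ∈ τ_Y:
  U = ∅: f^{-1}(U) = ∅ ∈ τ_X ✓.
  U = {61}: f^{-1}(U) = {s} ∉ τ_X ✗.
  U = {60, 61}: f^{-1}(U) = {r, s, t, u} ∈ τ_X ✓.
Found U = {61} with f^{-1}(U) = {s} not in τ_X. Therefore f is NOT continuous.


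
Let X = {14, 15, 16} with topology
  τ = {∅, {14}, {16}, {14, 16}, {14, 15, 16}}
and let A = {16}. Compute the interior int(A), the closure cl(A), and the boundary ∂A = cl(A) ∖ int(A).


int(A) = {16}, cl(A) = {15, 16}, ∂A = {15}.

Closed sets in (X, τ) are complements of opens:
  closed(X, τ) = {∅, {15}, {14, 15}, {15, 16}, {14, 15, 16}}.
int(A) = ⋃ {U ∈ τ : U ⊆ A}. Opens contained in A: ∅, {16}.
Taking the union of these: int(A) = {16}.
cl(A) = ⋂ {C closed : A ⊆ C}. Closed sets containing A: {15, 16}, {14, 15, 16}.
Intersecting these: cl(A) = {15, 16}.
∂A = cl(A) ∖ int(A) = {15, 16} ∖ {16} = {15}.


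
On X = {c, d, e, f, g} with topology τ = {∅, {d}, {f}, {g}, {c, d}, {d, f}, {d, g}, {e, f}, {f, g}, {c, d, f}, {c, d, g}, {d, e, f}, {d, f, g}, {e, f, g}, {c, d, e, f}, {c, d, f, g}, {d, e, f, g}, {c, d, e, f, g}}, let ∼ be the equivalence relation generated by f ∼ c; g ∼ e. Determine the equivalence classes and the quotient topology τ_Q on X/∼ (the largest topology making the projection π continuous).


X/∼ = {[c=f], [d], [e=g]}; |τ_Q| = 4.

Equivalence classes: [c=f], [d], [e=g].
Quotient map π: X → X/∼ sends c ↦ [c=f], d ↦ [d], e ↦ [e=g], f ↦ [c=f], g ↦ [e=g].
For each subset V ⊆ X/∼, compute π^{-1}(V) ⊆ X and check whether π^{-1}(V) ∈ τ. V is open in τ_Q iff π^{-1}(V) ∈ τ.
  V = {}: π^{-1}(V) = ∅ ∈ τ ✓.
  V = {[c=f]}: π^{-1}(V) = {c, f} ∉ τ ✗.
  V = {[d]}: π^{-1}(V) = {d} ∈ τ ✓.
  V = {[c=f], [d]}: π^{-1}(V) = {c, d, f} ∈ τ ✓.
  V = {[e=g]}: π^{-1}(V) = {e, g} ∉ τ ✗.
  V = {[c=f], [e=g]}: π^{-1}(V) = {c, e, f, g} ∉ τ ✗.
  V = {[d], [e=g]}: π^{-1}(V) = {d, e, g} ∉ τ ✗.
  V = {[c=f], [d], [e=g]}: π^{-1}(V) = {c, d, e, f, g} ∈ τ ✓.
Open sets in the quotient: τ_Q = {{}, {[d]}, {[c=f], [d]}, {[c=f], [d], [e=g]}} (4 elements).


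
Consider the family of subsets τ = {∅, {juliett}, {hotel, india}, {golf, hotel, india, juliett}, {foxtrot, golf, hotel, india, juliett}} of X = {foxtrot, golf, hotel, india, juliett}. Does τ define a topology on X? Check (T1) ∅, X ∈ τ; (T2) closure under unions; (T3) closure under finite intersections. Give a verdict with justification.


τ is NOT a topology on X.

Axiom (T1): ∅ ∈ τ? Yes; X ∈ τ? Yes.
Axiom (T2/T3): check pairwise unions and intersections of members of τ.
Counterexample for (T2): {juliett} ∪ {hotel, india} = {hotel, india, juliett} ∉ τ. Therefore τ is NOT a topology.


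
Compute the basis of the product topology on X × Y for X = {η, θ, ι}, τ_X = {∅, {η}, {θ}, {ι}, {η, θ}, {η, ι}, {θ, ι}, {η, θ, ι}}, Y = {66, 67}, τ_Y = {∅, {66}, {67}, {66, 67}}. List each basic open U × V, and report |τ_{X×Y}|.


Basis B = {∅ × ∅, {η} × {66}, {η} × {67}, {θ} × {66}, {θ} × {67}, {ι} × {66}, {ι} × {67}, {η} × {66, 67}, {η, θ} × {66}, {η, ι} × {66}, {η, θ} × {67}, {η, ι} × {67}, {θ} × {66, 67}, {θ, ι} × {66}, {θ, ι} × {67}, {ι} × {66, 67}, {η, θ, ι} × {66}, {η, θ, ι} × {67}, {η, θ} × {66, 67}, {η, ι} × {66, 67}, {θ, ι} × {66, 67}, {η, θ, ι} × {66, 67}}; |τ_{X×Y}| = 64.

Enumerate products U × V with U ∈ τ_X, V ∈ τ_Y (deduplicated):
  ∅ × ∅ = {} (∅)
  {η} × {66} = {(η,66)}
  {η} × {67} = {(η,67)}
  {θ} × {66} = {(θ,66)}
  {θ} × {67} = {(θ,67)}
  {ι} × {66} = {(ι,66)}
  {ι} × {67} = {(ι,67)}
  {η} × {66, 67} = {(η,66), (η,67)}
  {η, θ} × {66} = {(η,66), (θ,66)}
  {η, ι} × {66} = {(η,66), (ι,66)}
  {η, θ} × {67} = {(η,67), (θ,67)}
  {η, ι} × {67} = {(η,67), (ι,67)}
  {θ} × {66, 67} = {(θ,66), (θ,67)}
  {θ, ι} × {66} = {(θ,66), (ι,66)}
  {θ, ι} × {67} = {(θ,67), (ι,67)}
  {ι} × {66, 67} = {(ι,66), (ι,67)}
  {η, θ, ι} × {66} = {(η,66), (θ,66), (ι,66)}
  {η, θ, ι} × {67} = {(η,67), (θ,67), (ι,67)}
  {η, θ} × {66, 67} = {(η,66), (η,67), (θ,66), (θ,67)}
  {η, ι} × {66, 67} = {(η,66), (η,67), (ι,66), (ι,67)}
  {θ, ι} × {66, 67} = {(θ,66), (θ,67), (ι,66), (ι,67)}
  {η, θ, ι} × {66, 67} = {(η,66), (η,67), (θ,66), (θ,67), (ι,66), (ι,67)}
These 22 distinct sets form the basis B.
Close under arbitrary unions to get τ_{X×Y}; counting gives |τ_{X×Y}| = 64.


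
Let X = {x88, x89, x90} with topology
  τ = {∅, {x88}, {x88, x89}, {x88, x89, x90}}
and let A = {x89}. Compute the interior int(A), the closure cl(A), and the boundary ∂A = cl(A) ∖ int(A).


int(A) = ∅, cl(A) = {x89, x90}, ∂A = {x89, x90}.

Closed sets in (X, τ) are complements of opens:
  closed(X, τ) = {∅, {x90}, {x89, x90}, {x88, x89, x90}}.
int(A) = ⋃ {U ∈ τ : U ⊆ A}. Opens contained in A: ∅.
Taking the union of these: int(A) = ∅.
cl(A) = ⋂ {C closed : A ⊆ C}. Closed sets containing A: {x89, x90}, {x88, x89, x90}.
Intersecting these: cl(A) = {x89, x90}.
∂A = cl(A) ∖ int(A) = {x89, x90} ∖ ∅ = {x89, x90}.


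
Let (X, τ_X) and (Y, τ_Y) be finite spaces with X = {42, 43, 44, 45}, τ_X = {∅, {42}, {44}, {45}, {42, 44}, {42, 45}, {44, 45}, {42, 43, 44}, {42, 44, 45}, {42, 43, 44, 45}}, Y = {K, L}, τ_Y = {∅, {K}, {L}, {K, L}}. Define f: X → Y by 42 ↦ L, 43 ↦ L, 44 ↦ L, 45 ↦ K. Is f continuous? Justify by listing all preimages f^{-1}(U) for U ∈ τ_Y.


f IS continuous.

Compute f^{-1}(U) for each U ∈ τ_Y:
  U = ∅: f^{-1}(U) = ∅ ∈ τ_X ✓.
  U = {K}: f^{-1}(U) = {45} ∈ τ_X ✓.
  U = {L}: f^{-1}(U) = {42, 43, 44} ∈ τ_X ✓.
  U = {K, L}: f^{-1}(U) = {42, 43, 44, 45} ∈ τ_X ✓.
Every preimage lies in τ_X, so f IS continuous.


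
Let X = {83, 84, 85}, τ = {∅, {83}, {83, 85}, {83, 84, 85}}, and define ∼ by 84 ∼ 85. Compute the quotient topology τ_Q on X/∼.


X/∼ = {[83], [84=85]}; |τ_Q| = 3.

Equivalence classes: [83], [84=85].
Quotient map π: X → X/∼ sends 83 ↦ [83], 84 ↦ [84=85], 85 ↦ [84=85].
For each subset V ⊆ X/∼, compute π^{-1}(V) ⊆ X and check whether π^{-1}(V) ∈ τ. V is open in τ_Q iff π^{-1}(V) ∈ τ.
  V = {}: π^{-1}(V) = ∅ ∈ τ ✓.
  V = {[83]}: π^{-1}(V) = {83} ∈ τ ✓.
  V = {[84=85]}: π^{-1}(V) = {84, 85} ∉ τ ✗.
  V = {[83], [84=85]}: π^{-1}(V) = {83, 84, 85} ∈ τ ✓.
Open sets in the quotient: τ_Q = {{}, {[83]}, {[83], [84=85]}} (3 elements).


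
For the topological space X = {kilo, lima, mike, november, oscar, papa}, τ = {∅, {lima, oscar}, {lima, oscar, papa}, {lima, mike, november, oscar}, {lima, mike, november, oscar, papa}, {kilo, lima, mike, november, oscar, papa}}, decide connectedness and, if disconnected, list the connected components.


(X, τ) is connected.

Find clopen sets (U ∈ τ with X ∖ U ∈ τ):
  U = ∅, X ∖ U = {kilo, lima, mike, november, oscar, papa} — both open, so U is clopen.
  U = {kilo, lima, mike, november, oscar, papa}, X ∖ U = ∅ — both open, so U is clopen.
Only trivial clopens (∅ and X) exist, so (X, τ) is connected.
Compute connected components by grouping points that agree on all clopens:
  component: {kilo, lima, mike, november, oscar, papa}


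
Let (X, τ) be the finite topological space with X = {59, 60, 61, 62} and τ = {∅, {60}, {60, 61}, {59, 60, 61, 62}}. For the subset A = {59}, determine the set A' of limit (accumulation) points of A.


A' = {62}

For each x ∈ X, list the open sets U ∈ τ with x ∈ U, then check whether U ∩ (A ∖ {x}) ≠ ∅ for every such U.
  x = 59: open {59, 60, 61, 62} ∋ x has {59, 60, 61, 62} ∩ (A ∖ {59}) = ∅, so x is NOT a limit point.
  x = 60: open {60} ∋ x has {60} ∩ (A ∖ {60}) = ∅, so x is NOT a limit point.
  x = 61: open {60, 61} ∋ x has {60, 61} ∩ (A ∖ {61}) = ∅, so x is NOT a limit point.
  x = 62: opens ∋ x are {59, 60, 61, 62}; each meets A ∖ {62}, so x IS a limit point.
Collecting: A' = {62}.


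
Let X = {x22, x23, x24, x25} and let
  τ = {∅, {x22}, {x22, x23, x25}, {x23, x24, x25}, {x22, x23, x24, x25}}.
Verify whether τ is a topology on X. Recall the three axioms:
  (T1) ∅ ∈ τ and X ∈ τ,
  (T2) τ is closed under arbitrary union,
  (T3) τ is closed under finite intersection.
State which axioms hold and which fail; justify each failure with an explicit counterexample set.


τ is NOT a topology on X.

Axiom (T1): ∅ ∈ τ? Yes; X ∈ τ? Yes.
Axiom (T2/T3): check pairwise unions and intersections of members of τ.
Counterexample for (T3): {x22, x23, x25} ∩ {x23, x24, x25} = {x23, x25} ∉ τ. Therefore τ is NOT a topology.


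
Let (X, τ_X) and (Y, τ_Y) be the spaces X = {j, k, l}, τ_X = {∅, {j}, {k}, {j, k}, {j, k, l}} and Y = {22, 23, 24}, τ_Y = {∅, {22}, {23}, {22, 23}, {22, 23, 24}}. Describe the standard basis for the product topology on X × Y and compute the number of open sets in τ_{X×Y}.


Basis B = {∅ × ∅, {j} × {22}, {j} × {23}, {k} × {22}, {k} × {23}, {j} × {22, 23}, {j, k} × {22}, {j, k} × {23}, {k} × {22, 23}, {j} × {22, 23, 24}, {j, k, l} × {22}, {j, k, l} × {23}, {k} × {22, 23, 24}, {j, k} × {22, 23}, {j, k} × {22, 23, 24}, {j, k, l} × {22, 23}, {j, k, l} × {22, 23, 24}}; |τ_{X×Y}| = 48.

Enumerate products U × V with U ∈ τ_X, V ∈ τ_Y (deduplicated):
  ∅ × ∅ = {} (∅)
  {j} × {22} = {(j,22)}
  {j} × {23} = {(j,23)}
  {k} × {22} = {(k,22)}
  {k} × {23} = {(k,23)}
  {j} × {22, 23} = {(j,22), (j,23)}
  {j, k} × {22} = {(j,22), (k,22)}
  {j, k} × {23} = {(j,23), (k,23)}
  {k} × {22, 23} = {(k,22), (k,23)}
  {j} × {22, 23, 24} = {(j,22), (j,23), (j,24)}
  {j, k, l} × {22} = {(j,22), (k,22), (l,22)}
  {j, k, l} × {23} = {(j,23), (k,23), (l,23)}
  {k} × {22, 23, 24} = {(k,22), (k,23), (k,24)}
  {j, k} × {22, 23} = {(j,22), (j,23), (k,22), (k,23)}
  {j, k} × {22, 23, 24} = {(j,22), (j,23), (j,24), (k,22), (k,23), (k,24)}
  {j, k, l} × {22, 23} = {(j,22), (j,23), (k,22), (k,23), (l,22), (l,23)}
  {j, k, l} × {22, 23, 24} = {(j,22), (j,23), (j,24), (k,22), (k,23), (k,24), (l,22), (l,23), (l,24)}
These 17 distinct sets form the basis B.
Close under arbitrary unions to get τ_{X×Y}; counting gives |τ_{X×Y}| = 48.


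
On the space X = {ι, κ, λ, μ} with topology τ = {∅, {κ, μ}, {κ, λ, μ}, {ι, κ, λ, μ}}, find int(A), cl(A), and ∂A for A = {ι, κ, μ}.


int(A) = {κ, μ}, cl(A) = {ι, κ, λ, μ}, ∂A = {ι, λ}.

Closed sets in (X, τ) are complements of opens:
  closed(X, τ) = {∅, {ι}, {ι, λ}, {ι, κ, λ, μ}}.
int(A) = ⋃ {U ∈ τ : U ⊆ A}. Opens contained in A: ∅, {κ, μ}.
Taking the union of these: int(A) = {κ, μ}.
cl(A) = ⋂ {C closed : A ⊆ C}. Closed sets containing A: {ι, κ, λ, μ}.
Intersecting these: cl(A) = {ι, κ, λ, μ}.
∂A = cl(A) ∖ int(A) = {ι, κ, λ, μ} ∖ {κ, μ} = {ι, λ}.


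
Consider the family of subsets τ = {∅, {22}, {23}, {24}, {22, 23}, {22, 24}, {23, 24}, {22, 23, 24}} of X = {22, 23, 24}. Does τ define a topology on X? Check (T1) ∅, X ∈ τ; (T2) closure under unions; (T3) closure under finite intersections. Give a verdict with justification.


τ IS a topology on X.

Axiom (T1): ∅ ∈ τ? Yes; X ∈ τ? Yes.
Axiom (T2/T3): check pairwise unions and intersections of members of τ.
All pairwise intersections and unions checked — each lies in τ. Therefore τ satisfies (T1), (T2), (T3): it IS a topology on X.


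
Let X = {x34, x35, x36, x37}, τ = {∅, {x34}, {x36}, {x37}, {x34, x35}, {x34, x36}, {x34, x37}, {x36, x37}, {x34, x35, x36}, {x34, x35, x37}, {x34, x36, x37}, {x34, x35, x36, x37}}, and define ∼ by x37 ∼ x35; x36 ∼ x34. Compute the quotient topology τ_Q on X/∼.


X/∼ = {[x34=x36], [x35=x37]}; |τ_Q| = 3.

Equivalence classes: [x34=x36], [x35=x37].
Quotient map π: X → X/∼ sends x34 ↦ [x34=x36], x35 ↦ [x35=x37], x36 ↦ [x34=x36], x37 ↦ [x35=x37].
For each subset V ⊆ X/∼, compute π^{-1}(V) ⊆ X and check whether π^{-1}(V) ∈ τ. V is open in τ_Q iff π^{-1}(V) ∈ τ.
  V = {}: π^{-1}(V) = ∅ ∈ τ ✓.
  V = {[x34=x36]}: π^{-1}(V) = {x34, x36} ∈ τ ✓.
  V = {[x35=x37]}: π^{-1}(V) = {x35, x37} ∉ τ ✗.
  V = {[x34=x36], [x35=x37]}: π^{-1}(V) = {x34, x35, x36, x37} ∈ τ ✓.
Open sets in the quotient: τ_Q = {{}, {[x34=x36]}, {[x34=x36], [x35=x37]}} (3 elements).


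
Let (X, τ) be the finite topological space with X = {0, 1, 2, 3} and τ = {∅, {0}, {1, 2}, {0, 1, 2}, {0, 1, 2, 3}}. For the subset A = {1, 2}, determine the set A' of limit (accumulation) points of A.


A' = {1, 2, 3}

For each x ∈ X, list the open sets U ∈ τ with x ∈ U, then check whether U ∩ (A ∖ {x}) ≠ ∅ for every such U.
  x = 0: open {0} ∋ x has {0} ∩ (A ∖ {0}) = ∅, so x is NOT a limit point.
  x = 1: opens ∋ x are {1, 2}, {0, 1, 2}, {0, 1, 2, 3}; each meets A ∖ {1}, so x IS a limit point.
  x = 2: opens ∋ x are {1, 2}, {0, 1, 2}, {0, 1, 2, 3}; each meets A ∖ {2}, so x IS a limit point.
  x = 3: opens ∋ x are {0, 1, 2, 3}; each meets A ∖ {3}, so x IS a limit point.
Collecting: A' = {1, 2, 3}.


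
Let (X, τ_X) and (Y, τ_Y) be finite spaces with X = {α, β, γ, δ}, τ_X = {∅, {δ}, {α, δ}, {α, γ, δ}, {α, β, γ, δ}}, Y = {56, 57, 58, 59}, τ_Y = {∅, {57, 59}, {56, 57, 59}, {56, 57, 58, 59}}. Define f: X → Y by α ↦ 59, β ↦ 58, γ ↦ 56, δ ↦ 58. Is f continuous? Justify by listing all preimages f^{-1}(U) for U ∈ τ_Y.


f is NOT continuous.

Compute f^{-1}(U) for each U ∈ τ_Y:
  U = ∅: f^{-1}(U) = ∅ ∈ τ_X ✓.
  U = {57, 59}: f^{-1}(U) = {α} ∉ τ_X ✗.
  U = {56, 57, 59}: f^{-1}(U) = {α, γ} ∉ τ_X ✗.
  U = {56, 57, 58, 59}: f^{-1}(U) = {α, β, γ, δ} ∈ τ_X ✓.
Found U = {57, 59} with f^{-1}(U) = {α} not in τ_X. Therefore f is NOT continuous.
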